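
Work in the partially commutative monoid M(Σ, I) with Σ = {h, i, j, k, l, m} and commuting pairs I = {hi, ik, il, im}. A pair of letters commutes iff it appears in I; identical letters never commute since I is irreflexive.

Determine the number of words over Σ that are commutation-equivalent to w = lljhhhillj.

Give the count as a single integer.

drop 0:l onto floor
drop 1:l onto {0:l}
drop 2:j onto {1:l}
drop 3:h onto {2:j}
drop 4:h onto {3:h}
drop 5:h onto {4:h}
drop 6:i onto {2:j}
drop 7:l onto {5:h}
drop 8:l onto {7:l}
drop 9:j onto {6:i, 8:l}
ground layer = {0:l}
drop-orders for the pieces not yet dropped (sum over which currently-grounded one goes next):
  1 to go: {9} 1
  2 to go: {6,9} 1  {8,9} 1
  3 to go: {6,8,9} 2  {7,8,9} 1
  4 to go: {5,7,8,9} 1  {6,7,8,9} 3
  5 to go: {4,5,7,8,9} 1  {5,6,7,8,9} 4
  6 to go: {3,4,5,7,8,9} 1  {4,5,6,7,8,9} 5
  7 to go: {3,4,5,6,7,8,9} 6
  8 to go: {2,3,4,5,6,7,8,9} 6
  if 0:l drops first: 6 orders

6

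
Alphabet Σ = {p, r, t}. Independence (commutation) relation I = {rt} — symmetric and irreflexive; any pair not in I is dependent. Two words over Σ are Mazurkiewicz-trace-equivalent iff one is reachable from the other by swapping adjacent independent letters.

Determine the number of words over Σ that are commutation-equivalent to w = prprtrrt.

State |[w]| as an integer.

10

piece 0:p — minimal
piece 1:r rests on {0:p}
piece 2:p rests on {1:r}
piece 3:r rests on {2:p}
piece 4:t rests on {2:p}
piece 5:r rests on {3:r}
piece 6:r rests on {5:r}
piece 7:t rests on {4:t}
minimal pieces: {0:p}
ways to finish when only these pieces remain (= sum over removing one remaining piece with nothing left below it):
  1 left: {6}→1  {7}→1
  2 left: {4,7}→1  {5,6}→1  {6,7}→2
  3 left: {3,5,6}→1  {4,6,7}→3  {5,6,7}→3
  4 left: {3,5,6,7}→4  {4,5,6,7}→6
  5 left: {3,4,5,6,7}→10
  6 left: {2,3,4,5,6,7}→10
  placing 0:p first → 10 extensions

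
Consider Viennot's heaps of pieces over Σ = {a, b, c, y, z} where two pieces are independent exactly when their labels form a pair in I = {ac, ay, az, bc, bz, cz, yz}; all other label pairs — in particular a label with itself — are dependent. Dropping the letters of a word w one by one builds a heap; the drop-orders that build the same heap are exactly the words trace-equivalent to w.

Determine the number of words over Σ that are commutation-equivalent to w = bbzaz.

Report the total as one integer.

drop 0:b onto floor
drop 1:b onto {0:b}
drop 2:z onto floor
drop 3:a onto {1:b}
drop 4:z onto {2:z}
ground layer = {0:b, 2:z}
drop-orders for the pieces not yet dropped (sum over which currently-grounded one goes next):
  1 to go: {3} 1  {4} 1
  2 to go: {1,3} 1  {2,4} 1  {3,4} 2
  3 to go: {0,1,3} 1  {1,3,4} 3  {2,3,4} 3
  if 0:b drops first: 6 orders
  if 2:z drops first: 4 orders
heap linearizations: 10

10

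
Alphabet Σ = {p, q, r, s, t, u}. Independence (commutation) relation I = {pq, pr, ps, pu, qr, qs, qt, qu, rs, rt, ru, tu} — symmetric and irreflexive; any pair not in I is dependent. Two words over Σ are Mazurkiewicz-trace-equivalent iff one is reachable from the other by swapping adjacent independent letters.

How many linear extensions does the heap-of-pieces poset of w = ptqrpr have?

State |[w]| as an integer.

0(p) covers ∅
1(t) covers 0:p
2(q) covers ∅
3(r) covers ∅
4(p) covers 1:t
5(r) covers 3:r
floor of heap: 0:p, 2:q, 3:r
completions by unplaced set U, small U first (add the entries for U minus each lowest piece of U):
  |U|=1: {2}:1  {4}:1  {5}:1
  |U|=2: {1,4}:1  {2,4}:2  {2,5}:2  {3,5}:1  {4,5}:2
  |U|=3: {0,1,4}:1  {1,2,4}:3  {1,4,5}:3  {2,3,5}:3  {2,4,5}:6  {3,4,5}:3
  |U|=4: {0,1,2,4}:4  {0,1,4,5}:4  {1,2,4,5}:12  {1,3,4,5}:6  {2,3,4,5}:12
  start at 0(p): 30
  start at 2(q): 10
  start at 3(r): 20
sum over floor = 60

60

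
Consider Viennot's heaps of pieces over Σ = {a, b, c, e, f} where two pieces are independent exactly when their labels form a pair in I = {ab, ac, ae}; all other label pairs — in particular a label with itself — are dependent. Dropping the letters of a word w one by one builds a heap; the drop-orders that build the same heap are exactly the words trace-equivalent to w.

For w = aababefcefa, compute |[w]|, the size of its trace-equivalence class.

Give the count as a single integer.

20

0(a) covers ∅
1(a) covers 0:a
2(b) covers ∅
3(a) covers 1:a
4(b) covers 2:b
5(e) covers 4:b
6(f) covers 3:a, 5:e
7(c) covers 6:f
8(e) covers 7:c
9(f) covers 8:e
10(a) covers 9:f
floor of heap: 0:a, 2:b
completions by unplaced set U, small U first (add the entries for U minus each lowest piece of U):
  |U|=1: {10}:1
  |U|=2: {9,10}:1
  |U|=3: {8,9,10}:1
  |U|=4: {7,8,9,10}:1
  |U|=5: {6,7,8,9,10}:1
  |U|=6: {3,6,7,8,9,10}:1  {5,6,7,8,9,10}:1
  |U|=7: {1,3,6,7,8,9,10}:1  {3,5,6,7,8,9,10}:2  {4,5,6,7,8,9,10}:1
  |U|=8: {0,1,3,6,7,8,9,10}:1  {1,3,5,6,7,8,9,10}:3  {2,4,5,6,7,8,9,10}:1  {3,4,5,6,7,8,9,10}:3
  |U|=9: {0,1,3,5,6,7,8,9,10}:4  {1,3,4,5,6,7,8,9,10}:6  {2,3,4,5,6,7,8,9,10}:4
  start at 0(a): 10
  start at 2(b): 10
sum over floor = 20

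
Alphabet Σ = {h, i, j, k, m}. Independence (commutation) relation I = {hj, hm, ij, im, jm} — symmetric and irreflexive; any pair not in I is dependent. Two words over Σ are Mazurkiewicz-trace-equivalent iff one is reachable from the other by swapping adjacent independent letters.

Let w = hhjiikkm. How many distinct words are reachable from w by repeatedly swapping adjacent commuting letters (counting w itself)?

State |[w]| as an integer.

5

drop 0:h onto floor
drop 1:h onto {0:h}
drop 2:j onto floor
drop 3:i onto {1:h}
drop 4:i onto {3:i}
drop 5:k onto {2:j, 4:i}
drop 6:k onto {5:k}
drop 7:m onto {6:k}
ground layer = {0:h, 2:j}
drop-orders for the pieces not yet dropped (sum over which currently-grounded one goes next):
  1 to go: {7} 1
  2 to go: {6,7} 1
  3 to go: {5,6,7} 1
  4 to go: {2,5,6,7} 1  {4,5,6,7} 1
  5 to go: {2,4,5,6,7} 2  {3,4,5,6,7} 1
  6 to go: {1,3,4,5,6,7} 1  {2,3,4,5,6,7} 3
  if 0:h drops first: 4 orders
  if 2:j drops first: 1 orders
heap linearizations: 5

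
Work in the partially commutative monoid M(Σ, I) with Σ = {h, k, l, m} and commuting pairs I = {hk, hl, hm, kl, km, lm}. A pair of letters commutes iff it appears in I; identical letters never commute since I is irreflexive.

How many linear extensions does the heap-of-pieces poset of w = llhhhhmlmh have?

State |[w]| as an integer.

2520

0(l) covers ∅
1(l) covers 0:l
2(h) covers ∅
3(h) covers 2:h
4(h) covers 3:h
5(h) covers 4:h
6(m) covers ∅
7(l) covers 1:l
8(m) covers 6:m
9(h) covers 5:h
floor of heap: 0:l, 2:h, 6:m
completions by unplaced set U, small U first (add the entries for U minus each lowest piece of U):
  |U|=1: {7}:1  {8}:1  {9}:1
  |U|=2: {1,7}:1  {5,9}:1  {6,8}:1  {7,8}:2  {7,9}:2  {8,9}:2
  |U|=3: {0,1,7}:1  {1,7,8}:3  {1,7,9}:3  {4,5,9}:1  {5,7,9}:3  {5,8,9}:3  {6,7,8}:3  {6,8,9}:3  {7,8,9}:6
  |U|=4: {0,1,7,8}:4  {0,1,7,9}:4  {1,5,7,9}:6  {1,6,7,8}:6  {1,7,8,9}:12  {3,4,5,9}:1  {4,5,7,9}:4  {4,5,8,9}:4  {5,6,8,9}:6  {5,7,8,9}:12  {6,7,8,9}:12
  |U|=5: {0,1,5,7,9}:10  {0,1,6,7,8}:10  {0,1,7,8,9}:20  {1,4,5,7,9}:10  {1,5,7,8,9}:30  {1,6,7,8,9}:30  {2,3,4,5,9}:1  {3,4,5,7,9}:5  {3,4,5,8,9}:5  {4,5,6,8,9}:10  {4,5,7,8,9}:20  {5,6,7,8,9}:30
  |U|=6: {0,1,4,5,7,9}:20  {0,1,5,7,8,9}:60  {0,1,6,7,8,9}:60  {1,3,4,5,7,9}:15  {1,4,5,7,8,9}:60  {1,5,6,7,8,9}:90  {2,3,4,5,7,9}:6  {2,3,4,5,8,9}:6  {3,4,5,6,8,9}:15  {3,4,5,7,8,9}:30  {4,5,6,7,8,9}:60
  |U|=7: {0,1,3,4,5,7,9}:35  {0,1,4,5,7,8,9}:140  {0,1,5,6,7,8,9}:210  {1,2,3,4,5,7,9}:21  {1,3,4,5,7,8,9}:105  {1,4,5,6,7,8,9}:210  {2,3,4,5,6,8,9}:21  {2,3,4,5,7,8,9}:42  {3,4,5,6,7,8,9}:105
  |U|=8: {0,1,2,3,4,5,7,9}:56  {0,1,3,4,5,7,8,9}:280  {0,1,4,5,6,7,8,9}:560  {1,2,3,4,5,7,8,9}:168  {1,3,4,5,6,7,8,9}:420  {2,3,4,5,6,7,8,9}:168
  start at 0(l): 756
  start at 2(h): 1260
  start at 6(m): 504
sum over floor = 2520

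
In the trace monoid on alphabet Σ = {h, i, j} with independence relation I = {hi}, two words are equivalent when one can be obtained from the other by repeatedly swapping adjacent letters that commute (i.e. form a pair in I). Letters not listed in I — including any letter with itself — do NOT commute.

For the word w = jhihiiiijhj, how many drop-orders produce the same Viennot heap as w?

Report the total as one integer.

drop 0:j onto floor
drop 1:h onto {0:j}
drop 2:i onto {0:j}
drop 3:h onto {1:h}
drop 4:i onto {2:i}
drop 5:i onto {4:i}
drop 6:i onto {5:i}
drop 7:i onto {6:i}
drop 8:j onto {3:h, 7:i}
drop 9:h onto {8:j}
drop 10:j onto {9:h}
ground layer = {0:j}
drop-orders for the pieces not yet dropped (sum over which currently-grounded one goes next):
  1 to go: {10} 1
  2 to go: {9,10} 1
  3 to go: {8,9,10} 1
  4 to go: {3,8,9,10} 1  {7,8,9,10} 1
  5 to go: {1,3,8,9,10} 1  {3,7,8,9,10} 2  {6,7,8,9,10} 1
  6 to go: {1,3,7,8,9,10} 3  {3,6,7,8,9,10} 3  {5,6,7,8,9,10} 1
  7 to go: {1,3,6,7,8,9,10} 6  {3,5,6,7,8,9,10} 4  {4,5,6,7,8,9,10} 1
  8 to go: {1,3,5,6,7,8,9,10} 10  {2,4,5,6,7,8,9,10} 1  {3,4,5,6,7,8,9,10} 5
  9 to go: {1,3,4,5,6,7,8,9,10} 15  {2,3,4,5,6,7,8,9,10} 6
  if 0:j drops first: 21 orders

21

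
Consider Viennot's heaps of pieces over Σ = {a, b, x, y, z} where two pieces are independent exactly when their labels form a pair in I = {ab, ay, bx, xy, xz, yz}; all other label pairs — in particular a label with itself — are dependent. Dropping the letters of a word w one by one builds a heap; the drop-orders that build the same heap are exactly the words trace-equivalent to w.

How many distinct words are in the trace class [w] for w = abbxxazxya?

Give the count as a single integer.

178

piece 0:a — minimal
piece 1:b — minimal
piece 2:b rests on {1:b}
piece 3:x rests on {0:a}
piece 4:x rests on {3:x}
piece 5:a rests on {4:x}
piece 6:z rests on {2:b, 5:a}
piece 7:x rests on {5:a}
piece 8:y rests on {2:b}
piece 9:a rests on {6:z, 7:x}
minimal pieces: {0:a, 1:b}
ways to finish when only these pieces remain (= sum over removing one remaining piece with nothing left below it):
  1 left: {8}→1  {9}→1
  2 left: {6,9}→1  {7,9}→1  {8,9}→2
  3 left: {6,7,9}→2  {6,8,9}→3  {7,8,9}→3
  4 left: {2,6,8,9}→3  {5,6,7,9}→2  {6,7,8,9}→8
  5 left: {1,2,6,8,9}→3  {2,6,7,8,9}→11  {4,5,6,7,9}→2  {5,6,7,8,9}→10
  6 left: {1,2,6,7,8,9}→14  {2,5,6,7,8,9}→21  {3,4,5,6,7,9}→2  {4,5,6,7,8,9}→12
  7 left: {0,3,4,5,6,7,9}→2  {1,2,5,6,7,8,9}→35  {2,4,5,6,7,8,9}→33  {3,4,5,6,7,8,9}→14
  8 left: {0,3,4,5,6,7,8,9}→16  {1,2,4,5,6,7,8,9}→68  {2,3,4,5,6,7,8,9}→47
  placing 0:a first → 115 extensions
  placing 1:b first → 63 extensions
total linear extensions = 178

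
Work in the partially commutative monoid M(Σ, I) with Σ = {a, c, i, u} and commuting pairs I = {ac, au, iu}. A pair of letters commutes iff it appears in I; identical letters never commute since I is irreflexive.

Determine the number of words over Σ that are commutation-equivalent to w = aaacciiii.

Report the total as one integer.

#0=a has no predecessor
#1=a depends on [0:a]
#2=a depends on [1:a]
#3=c has no predecessor
#4=c depends on [3:c]
#5=i depends on [2:a, 4:c]
#6=i depends on [5:i]
#7=i depends on [6:i]
#8=i depends on [7:i]
sources: [0:a, 3:c]
N(rest) = Σ N(rest − s) over sources s of rest; N(one piece) = 1:
  size 1 → [8]=1
  size 2 → [7,8]=1
  size 3 → [6,7,8]=1
  size 4 → [5,6,7,8]=1
  size 5 → [2,5,6,7,8]=1  [4,5,6,7,8]=1
  size 6 → [1,2,5,6,7,8]=1  [2,4,5,6,7,8]=2  [3,4,5,6,7,8]=1
  size 7 → [0,1,2,5,6,7,8]=1  [1,2,4,5,6,7,8]=3  [2,3,4,5,6,7,8]=3
  first=0(a) contributes 6
  first=3(c) contributes 4
|[w]| = 10

10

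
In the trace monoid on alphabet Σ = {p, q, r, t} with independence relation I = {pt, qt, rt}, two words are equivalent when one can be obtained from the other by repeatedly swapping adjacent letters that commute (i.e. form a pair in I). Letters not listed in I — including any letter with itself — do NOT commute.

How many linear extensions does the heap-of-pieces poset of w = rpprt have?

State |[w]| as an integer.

5

piece 0:r — minimal
piece 1:p rests on {0:r}
piece 2:p rests on {1:p}
piece 3:r rests on {2:p}
piece 4:t — minimal
minimal pieces: {0:r, 4:t}
ways to finish when only these pieces remain (= sum over removing one remaining piece with nothing left below it):
  1 left: {3}→1  {4}→1
  2 left: {2,3}→1  {3,4}→2
  3 left: {1,2,3}→1  {2,3,4}→3
  placing 0:r first → 4 extensions
  placing 4:t first → 1 extensions
total linear extensions = 5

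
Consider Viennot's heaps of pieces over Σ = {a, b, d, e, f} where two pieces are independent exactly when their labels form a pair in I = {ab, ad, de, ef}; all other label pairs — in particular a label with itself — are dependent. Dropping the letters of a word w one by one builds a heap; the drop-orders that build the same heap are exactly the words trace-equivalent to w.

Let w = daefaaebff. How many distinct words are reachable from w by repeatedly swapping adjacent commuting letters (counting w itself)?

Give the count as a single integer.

0(d) covers ∅
1(a) covers ∅
2(e) covers 1:a
3(f) covers 0:d, 1:a
4(a) covers 2:e, 3:f
5(a) covers 4:a
6(e) covers 5:a
7(b) covers 6:e
8(f) covers 7:b
9(f) covers 8:f
floor of heap: 0:d, 1:a
completions by unplaced set U, small U first (add the entries for U minus each lowest piece of U):
  |U|=1: {9}:1
  |U|=2: {8,9}:1
  |U|=3: {7,8,9}:1
  |U|=4: {6,7,8,9}:1
  |U|=5: {5,6,7,8,9}:1
  |U|=6: {4,5,6,7,8,9}:1
  |U|=7: {2,4,5,6,7,8,9}:1  {3,4,5,6,7,8,9}:1
  |U|=8: {0,3,4,5,6,7,8,9}:1  {2,3,4,5,6,7,8,9}:2
  start at 0(d): 2
  start at 1(a): 3
sum over floor = 5

5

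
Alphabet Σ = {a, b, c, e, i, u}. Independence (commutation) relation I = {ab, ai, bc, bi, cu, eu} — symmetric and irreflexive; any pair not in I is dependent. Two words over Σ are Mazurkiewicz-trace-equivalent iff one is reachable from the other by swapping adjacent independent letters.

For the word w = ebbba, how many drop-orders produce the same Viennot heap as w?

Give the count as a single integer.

piece 0:e — minimal
piece 1:b rests on {0:e}
piece 2:b rests on {1:b}
piece 3:b rests on {2:b}
piece 4:a rests on {0:e}
minimal pieces: {0:e}
ways to finish when only these pieces remain (= sum over removing one remaining piece with nothing left below it):
  1 left: {3}→1  {4}→1
  2 left: {2,3}→1  {3,4}→2
  3 left: {1,2,3}→1  {2,3,4}→3
  placing 0:e first → 4 extensions

4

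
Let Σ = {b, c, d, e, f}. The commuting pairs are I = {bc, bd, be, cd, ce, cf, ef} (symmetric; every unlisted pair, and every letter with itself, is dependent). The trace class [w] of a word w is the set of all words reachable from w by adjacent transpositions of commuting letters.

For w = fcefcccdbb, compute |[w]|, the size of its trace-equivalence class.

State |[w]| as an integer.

2520

piece 0:f — minimal
piece 1:c — minimal
piece 2:e — minimal
piece 3:f rests on {0:f}
piece 4:c rests on {1:c}
piece 5:c rests on {4:c}
piece 6:c rests on {5:c}
piece 7:d rests on {2:e, 3:f}
piece 8:b rests on {3:f}
piece 9:b rests on {8:b}
minimal pieces: {0:f, 1:c, 2:e}
ways to finish when only these pieces remain (= sum over removing one remaining piece with nothing left below it):
  1 left: {6}→1  {7}→1  {9}→1
  2 left: {2,7}→1  {5,6}→1  {6,7}→2  {6,9}→2  {7,9}→2  {8,9}→1
  3 left: {2,6,7}→3  {2,7,9}→3  {4,5,6}→1  {5,6,7}→3  {5,6,9}→3  {6,7,9}→6  {6,8,9}→3  {7,8,9}→3
  4 left: {1,4,5,6}→1  {2,5,6,7}→6  {2,6,7,9}→12  {2,7,8,9}→6  {3,7,8,9}→3  {4,5,6,7}→4  {4,5,6,9}→4  {5,6,7,9}→12  {5,6,8,9}→6  {6,7,8,9}→12
  5 left: {0,3,7,8,9}→3  {1,4,5,6,7}→5  {1,4,5,6,9}→5  {2,3,7,8,9}→9  {2,4,5,6,7}→10  {2,5,6,7,9}→30  {2,6,7,8,9}→30  {3,6,7,8,9}→15  {4,5,6,7,9}→20  {4,5,6,8,9}→10  {5,6,7,8,9}→30
  6 left: {0,2,3,7,8,9}→12  {0,3,6,7,8,9}→18  {1,2,4,5,6,7}→15  {1,4,5,6,7,9}→30  {1,4,5,6,8,9}→15  {2,3,6,7,8,9}→54  {2,4,5,6,7,9}→60  {2,5,6,7,8,9}→90  {3,5,6,7,8,9}→45  {4,5,6,7,8,9}→60
  7 left: {0,2,3,6,7,8,9}→84  {0,3,5,6,7,8,9}→63  {1,2,4,5,6,7,9}→105  {1,4,5,6,7,8,9}→105  {2,3,5,6,7,8,9}→189  {2,4,5,6,7,8,9}→210  {3,4,5,6,7,8,9}→105
  8 left: {0,2,3,5,6,7,8,9}→336  {0,3,4,5,6,7,8,9}→168  {1,2,4,5,6,7,8,9}→420  {1,3,4,5,6,7,8,9}→210  {2,3,4,5,6,7,8,9}→504
  placing 0:f first → 1134 extensions
  placing 1:c first → 1008 extensions
  placing 2:e first → 378 extensions
total linear extensions = 2520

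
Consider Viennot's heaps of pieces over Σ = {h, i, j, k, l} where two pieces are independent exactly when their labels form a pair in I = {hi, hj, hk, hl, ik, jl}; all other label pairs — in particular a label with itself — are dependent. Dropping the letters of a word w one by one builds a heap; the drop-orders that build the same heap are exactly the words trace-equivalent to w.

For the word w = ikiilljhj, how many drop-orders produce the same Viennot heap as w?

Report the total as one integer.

0(i) covers ∅
1(k) covers ∅
2(i) covers 0:i
3(i) covers 2:i
4(l) covers 1:k, 3:i
5(l) covers 4:l
6(j) covers 1:k, 3:i
7(h) covers ∅
8(j) covers 6:j
floor of heap: 0:i, 1:k, 7:h
completions by unplaced set U, small U first (add the entries for U minus each lowest piece of U):
  |U|=1: {5}:1  {7}:1  {8}:1
  |U|=2: {4,5}:1  {5,7}:2  {5,8}:2  {6,8}:1  {7,8}:2
  |U|=3: {4,5,7}:3  {4,5,8}:3  {5,6,8}:3  {5,7,8}:6  {6,7,8}:3
  |U|=4: {4,5,6,8}:6  {4,5,7,8}:12  {5,6,7,8}:12
  |U|=5: {1,4,5,6,8}:6  {3,4,5,6,8}:6  {4,5,6,7,8}:30
  |U|=6: {1,3,4,5,6,8}:12  {1,4,5,6,7,8}:36  {2,3,4,5,6,8}:6  {3,4,5,6,7,8}:36
  |U|=7: {0,2,3,4,5,6,8}:6  {1,2,3,4,5,6,8}:18  {1,3,4,5,6,7,8}:84  {2,3,4,5,6,7,8}:42
  start at 0(i): 144
  start at 1(k): 48
  start at 7(h): 24
sum over floor = 216

216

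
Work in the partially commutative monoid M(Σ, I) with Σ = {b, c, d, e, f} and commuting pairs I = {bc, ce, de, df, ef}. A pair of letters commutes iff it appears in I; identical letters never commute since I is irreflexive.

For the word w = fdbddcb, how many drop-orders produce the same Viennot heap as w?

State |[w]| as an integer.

4

drop 0:f onto floor
drop 1:d onto floor
drop 2:b onto {0:f, 1:d}
drop 3:d onto {2:b}
drop 4:d onto {3:d}
drop 5:c onto {4:d}
drop 6:b onto {4:d}
ground layer = {0:f, 1:d}
drop-orders for the pieces not yet dropped (sum over which currently-grounded one goes next):
  1 to go: {5} 1  {6} 1
  2 to go: {5,6} 2
  3 to go: {4,5,6} 2
  4 to go: {3,4,5,6} 2
  5 to go: {2,3,4,5,6} 2
  if 0:f drops first: 2 orders
  if 1:d drops first: 2 orders
heap linearizations: 4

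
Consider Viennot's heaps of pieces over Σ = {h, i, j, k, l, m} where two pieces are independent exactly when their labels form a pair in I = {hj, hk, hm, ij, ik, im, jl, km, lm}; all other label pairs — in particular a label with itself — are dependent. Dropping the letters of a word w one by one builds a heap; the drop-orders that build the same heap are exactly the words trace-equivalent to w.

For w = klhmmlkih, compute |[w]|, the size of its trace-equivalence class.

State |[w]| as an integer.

drop 0:k onto floor
drop 1:l onto {0:k}
drop 2:h onto {1:l}
drop 3:m onto floor
drop 4:m onto {3:m}
drop 5:l onto {2:h}
drop 6:k onto {5:l}
drop 7:i onto {5:l}
drop 8:h onto {7:i}
ground layer = {0:k, 3:m}
drop-orders for the pieces not yet dropped (sum over which currently-grounded one goes next):
  1 to go: {4} 1  {6} 1  {8} 1
  2 to go: {3,4} 1  {4,6} 2  {4,8} 2  {6,8} 2  {7,8} 1
  3 to go: {3,4,6} 3  {3,4,8} 3  {4,6,8} 6  {4,7,8} 3  {6,7,8} 3
  4 to go: {3,4,6,8} 12  {3,4,7,8} 6  {4,6,7,8} 12  {5,6,7,8} 3
  5 to go: {2,5,6,7,8} 3  {3,4,6,7,8} 30  {4,5,6,7,8} 15
  6 to go: {1,2,5,6,7,8} 3  {2,4,5,6,7,8} 18  {3,4,5,6,7,8} 45
  7 to go: {0,1,2,5,6,7,8} 3  {1,2,4,5,6,7,8} 21  {2,3,4,5,6,7,8} 63
  if 0:k drops first: 84 orders
  if 3:m drops first: 24 orders
heap linearizations: 108

108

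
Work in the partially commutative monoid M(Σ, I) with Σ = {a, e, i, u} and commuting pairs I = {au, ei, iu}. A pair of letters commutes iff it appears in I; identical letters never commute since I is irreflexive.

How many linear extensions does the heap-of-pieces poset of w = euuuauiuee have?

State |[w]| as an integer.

33

0(e) covers ∅
1(u) covers 0:e
2(u) covers 1:u
3(u) covers 2:u
4(a) covers 0:e
5(u) covers 3:u
6(i) covers 4:a
7(u) covers 5:u
8(e) covers 4:a, 7:u
9(e) covers 8:e
floor of heap: 0:e
completions by unplaced set U, small U first (add the entries for U minus each lowest piece of U):
  |U|=1: {6}:1  {9}:1
  |U|=2: {6,9}:2  {8,9}:1
  |U|=3: {6,8,9}:3  {7,8,9}:1
  |U|=4: {4,6,8,9}:3  {5,7,8,9}:1  {6,7,8,9}:4
  |U|=5: {3,5,7,8,9}:1  {4,6,7,8,9}:7  {5,6,7,8,9}:5
  |U|=6: {2,3,5,7,8,9}:1  {3,5,6,7,8,9}:6  {4,5,6,7,8,9}:12
  |U|=7: {1,2,3,5,7,8,9}:1  {2,3,5,6,7,8,9}:7  {3,4,5,6,7,8,9}:18
  |U|=8: {1,2,3,5,6,7,8,9}:8  {2,3,4,5,6,7,8,9}:25
  start at 0(e): 33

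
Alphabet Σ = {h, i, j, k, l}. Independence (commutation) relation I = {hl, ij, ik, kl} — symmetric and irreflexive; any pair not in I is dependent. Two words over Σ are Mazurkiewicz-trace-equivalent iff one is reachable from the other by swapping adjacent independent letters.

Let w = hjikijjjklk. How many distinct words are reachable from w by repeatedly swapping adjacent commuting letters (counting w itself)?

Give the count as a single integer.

85

piece 0:h — minimal
piece 1:j rests on {0:h}
piece 2:i rests on {0:h}
piece 3:k rests on {1:j}
piece 4:i rests on {2:i}
piece 5:j rests on {3:k}
piece 6:j rests on {5:j}
piece 7:j rests on {6:j}
piece 8:k rests on {7:j}
piece 9:l rests on {4:i, 7:j}
piece 10:k rests on {8:k}
minimal pieces: {0:h}
ways to finish when only these pieces remain (= sum over removing one remaining piece with nothing left below it):
  1 left: {9}→1  {10}→1
  2 left: {4,9}→1  {8,10}→1  {9,10}→2
  3 left: {2,4,9}→1  {4,9,10}→3  {8,9,10}→3
  4 left: {2,4,9,10}→4  {4,8,9,10}→6  {7,8,9,10}→3
  5 left: {2,4,8,9,10}→10  {4,7,8,9,10}→9  {6,7,8,9,10}→3
  6 left: {2,4,7,8,9,10}→19  {4,6,7,8,9,10}→12  {5,6,7,8,9,10}→3
  7 left: {2,4,6,7,8,9,10}→31  {3,5,6,7,8,9,10}→3  {4,5,6,7,8,9,10}→15
  8 left: {1,3,5,6,7,8,9,10}→3  {2,4,5,6,7,8,9,10}→46  {3,4,5,6,7,8,9,10}→18
  9 left: {1,3,4,5,6,7,8,9,10}→21  {2,3,4,5,6,7,8,9,10}→64
  placing 0:h first → 85 extensions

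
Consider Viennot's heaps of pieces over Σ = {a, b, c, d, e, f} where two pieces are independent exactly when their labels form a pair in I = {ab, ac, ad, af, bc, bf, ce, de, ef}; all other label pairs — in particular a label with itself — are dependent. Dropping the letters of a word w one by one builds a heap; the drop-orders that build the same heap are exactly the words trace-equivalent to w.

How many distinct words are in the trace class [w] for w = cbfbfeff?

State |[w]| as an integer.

0(c) covers ∅
1(b) covers ∅
2(f) covers 0:c
3(b) covers 1:b
4(f) covers 2:f
5(e) covers 3:b
6(f) covers 4:f
7(f) covers 6:f
floor of heap: 0:c, 1:b
completions by unplaced set U, small U first (add the entries for U minus each lowest piece of U):
  |U|=1: {5}:1  {7}:1
  |U|=2: {3,5}:1  {5,7}:2  {6,7}:1
  |U|=3: {1,3,5}:1  {3,5,7}:3  {4,6,7}:1  {5,6,7}:3
  |U|=4: {1,3,5,7}:4  {2,4,6,7}:1  {3,5,6,7}:6  {4,5,6,7}:4
  |U|=5: {0,2,4,6,7}:1  {1,3,5,6,7}:10  {2,4,5,6,7}:5  {3,4,5,6,7}:10
  |U|=6: {0,2,4,5,6,7}:6  {1,3,4,5,6,7}:20  {2,3,4,5,6,7}:15
  start at 0(c): 35
  start at 1(b): 21
sum over floor = 56

56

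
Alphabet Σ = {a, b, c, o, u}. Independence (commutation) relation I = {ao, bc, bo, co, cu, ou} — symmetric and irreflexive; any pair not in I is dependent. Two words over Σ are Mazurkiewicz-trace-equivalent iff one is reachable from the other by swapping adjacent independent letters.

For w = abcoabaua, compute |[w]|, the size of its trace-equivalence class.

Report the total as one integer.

0(a) covers ∅
1(b) covers 0:a
2(c) covers 0:a
3(o) covers ∅
4(a) covers 1:b, 2:c
5(b) covers 4:a
6(a) covers 5:b
7(u) covers 6:a
8(a) covers 7:u
floor of heap: 0:a, 3:o
completions by unplaced set U, small U first (add the entries for U minus each lowest piece of U):
  |U|=1: {3}:1  {8}:1
  |U|=2: {3,8}:2  {7,8}:1
  |U|=3: {3,7,8}:3  {6,7,8}:1
  |U|=4: {3,6,7,8}:4  {5,6,7,8}:1
  |U|=5: {3,5,6,7,8}:5  {4,5,6,7,8}:1
  |U|=6: {1,4,5,6,7,8}:1  {2,4,5,6,7,8}:1  {3,4,5,6,7,8}:6
  |U|=7: {1,2,4,5,6,7,8}:2  {1,3,4,5,6,7,8}:7  {2,3,4,5,6,7,8}:7
  start at 0(a): 16
  start at 3(o): 2
sum over floor = 18

18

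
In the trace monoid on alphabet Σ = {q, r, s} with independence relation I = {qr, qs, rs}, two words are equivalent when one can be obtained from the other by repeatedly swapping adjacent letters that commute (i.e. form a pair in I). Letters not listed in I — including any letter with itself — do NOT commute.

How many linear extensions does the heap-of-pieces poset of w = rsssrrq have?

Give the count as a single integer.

140

piece 0:r — minimal
piece 1:s — minimal
piece 2:s rests on {1:s}
piece 3:s rests on {2:s}
piece 4:r rests on {0:r}
piece 5:r rests on {4:r}
piece 6:q — minimal
minimal pieces: {0:r, 1:s, 6:q}
ways to finish when only these pieces remain (= sum over removing one remaining piece with nothing left below it):
  1 left: {3}→1  {5}→1  {6}→1
  2 left: {2,3}→1  {3,5}→2  {3,6}→2  {4,5}→1  {5,6}→2
  3 left: {0,4,5}→1  {1,2,3}→1  {2,3,5}→3  {2,3,6}→3  {3,4,5}→3  {3,5,6}→6  {4,5,6}→3
  4 left: {0,3,4,5}→4  {0,4,5,6}→4  {1,2,3,5}→4  {1,2,3,6}→4  {2,3,4,5}→6  {2,3,5,6}→12  {3,4,5,6}→12
  5 left: {0,2,3,4,5}→10  {0,3,4,5,6}→20  {1,2,3,4,5}→10  {1,2,3,5,6}→20  {2,3,4,5,6}→30
  placing 0:r first → 60 extensions
  placing 1:s first → 60 extensions
  placing 6:q first → 20 extensions
total linear extensions = 140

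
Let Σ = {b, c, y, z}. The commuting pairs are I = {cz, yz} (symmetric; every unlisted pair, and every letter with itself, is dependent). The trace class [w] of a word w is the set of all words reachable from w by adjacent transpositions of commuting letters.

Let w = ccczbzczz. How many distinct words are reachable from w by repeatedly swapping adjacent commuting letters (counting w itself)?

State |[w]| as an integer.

0(c) covers ∅
1(c) covers 0:c
2(c) covers 1:c
3(z) covers ∅
4(b) covers 2:c, 3:z
5(z) covers 4:b
6(c) covers 4:b
7(z) covers 5:z
8(z) covers 7:z
floor of heap: 0:c, 3:z
completions by unplaced set U, small U first (add the entries for U minus each lowest piece of U):
  |U|=1: {6}:1  {8}:1
  |U|=2: {6,8}:2  {7,8}:1
  |U|=3: {5,7,8}:1  {6,7,8}:3
  |U|=4: {5,6,7,8}:4
  |U|=5: {4,5,6,7,8}:4
  |U|=6: {2,4,5,6,7,8}:4  {3,4,5,6,7,8}:4
  |U|=7: {1,2,4,5,6,7,8}:4  {2,3,4,5,6,7,8}:8
  start at 0(c): 12
  start at 3(z): 4
sum over floor = 16

16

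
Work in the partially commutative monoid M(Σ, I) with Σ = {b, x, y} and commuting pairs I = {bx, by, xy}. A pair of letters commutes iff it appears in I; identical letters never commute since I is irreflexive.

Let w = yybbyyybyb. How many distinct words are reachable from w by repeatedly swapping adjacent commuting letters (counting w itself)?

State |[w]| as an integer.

210

#0=y has no predecessor
#1=y depends on [0:y]
#2=b has no predecessor
#3=b depends on [2:b]
#4=y depends on [1:y]
#5=y depends on [4:y]
#6=y depends on [5:y]
#7=b depends on [3:b]
#8=y depends on [6:y]
#9=b depends on [7:b]
sources: [0:y, 2:b]
N(rest) = Σ N(rest − s) over sources s of rest; N(one piece) = 1:
  size 1 → [8]=1  [9]=1
  size 2 → [6,8]=1  [7,9]=1  [8,9]=2
  size 3 → [3,7,9]=1  [5,6,8]=1  [6,8,9]=3  [7,8,9]=3
  size 4 → [2,3,7,9]=1  [3,7,8,9]=4  [4,5,6,8]=1  [5,6,8,9]=4  [6,7,8,9]=6
  size 5 → [1,4,5,6,8]=1  [2,3,7,8,9]=5  [3,6,7,8,9]=10  [4,5,6,8,9]=5  [5,6,7,8,9]=10
  size 6 → [0,1,4,5,6,8]=1  [1,4,5,6,8,9]=6  [2,3,6,7,8,9]=15  [3,5,6,7,8,9]=20  [4,5,6,7,8,9]=15
  size 7 → [0,1,4,5,6,8,9]=7  [1,4,5,6,7,8,9]=21  [2,3,5,6,7,8,9]=35  [3,4,5,6,7,8,9]=35
  size 8 → [0,1,4,5,6,7,8,9]=28  [1,3,4,5,6,7,8,9]=56  [2,3,4,5,6,7,8,9]=70
  first=0(y) contributes 126
  first=2(b) contributes 84
|[w]| = 210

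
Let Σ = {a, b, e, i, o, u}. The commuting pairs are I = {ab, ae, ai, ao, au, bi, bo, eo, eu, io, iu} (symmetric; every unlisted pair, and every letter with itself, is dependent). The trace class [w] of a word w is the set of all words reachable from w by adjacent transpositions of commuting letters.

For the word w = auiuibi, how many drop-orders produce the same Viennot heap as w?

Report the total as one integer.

140

0(a) covers ∅
1(u) covers ∅
2(i) covers ∅
3(u) covers 1:u
4(i) covers 2:i
5(b) covers 3:u
6(i) covers 4:i
floor of heap: 0:a, 1:u, 2:i
completions by unplaced set U, small U first (add the entries for U minus each lowest piece of U):
  |U|=1: {0}:1  {5}:1  {6}:1
  |U|=2: {0,5}:2  {0,6}:2  {3,5}:1  {4,6}:1  {5,6}:2
  |U|=3: {0,3,5}:3  {0,4,6}:3  {0,5,6}:6  {1,3,5}:1  {2,4,6}:1  {3,5,6}:3  {4,5,6}:3
  |U|=4: {0,1,3,5}:4  {0,2,4,6}:4  {0,3,5,6}:12  {0,4,5,6}:12  {1,3,5,6}:4  {2,4,5,6}:4  {3,4,5,6}:6
  |U|=5: {0,1,3,5,6}:20  {0,2,4,5,6}:20  {0,3,4,5,6}:30  {1,3,4,5,6}:10  {2,3,4,5,6}:10
  start at 0(a): 20
  start at 1(u): 60
  start at 2(i): 60
sum over floor = 140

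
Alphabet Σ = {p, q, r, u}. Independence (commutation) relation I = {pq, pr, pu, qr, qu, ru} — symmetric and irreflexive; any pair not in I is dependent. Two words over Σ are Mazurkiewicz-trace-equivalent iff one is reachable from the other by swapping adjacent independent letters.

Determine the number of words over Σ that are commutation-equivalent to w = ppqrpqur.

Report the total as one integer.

drop 0:p onto floor
drop 1:p onto {0:p}
drop 2:q onto floor
drop 3:r onto floor
drop 4:p onto {1:p}
drop 5:q onto {2:q}
drop 6:u onto floor
drop 7:r onto {3:r}
ground layer = {0:p, 2:q, 3:r, 6:u}
drop-orders for the pieces not yet dropped (sum over which currently-grounded one goes next):
  1 to go: {4} 1  {5} 1  {6} 1  {7} 1
  2 to go: {1,4} 1  {2,5} 1  {3,7} 1  {4,5} 2  {4,6} 2  {4,7} 2  {5,6} 2  {5,7} 2  {6,7} 2
  3 to go: {0,1,4} 1  {1,4,5} 3  {1,4,6} 3  {1,4,7} 3  {2,4,5} 3  {2,5,6} 3  {2,5,7} 3  {3,4,7} 3  {3,5,7} 3  {3,6,7} 3  {4,5,6} 6  {4,5,7} 6  {4,6,7} 6  {5,6,7} 6
  4 to go: {0,1,4,5} 4  {0,1,4,6} 4  {0,1,4,7} 4  {1,2,4,5} 6  {1,3,4,7} 6  {1,4,5,6} 12  {1,4,5,7} 12  {1,4,6,7} 12  {2,3,5,7} 6  {2,4,5,6} 12  {2,4,5,7} 12  {2,5,6,7} 12  {3,4,5,7} 12  {3,4,6,7} 12  {3,5,6,7} 12  {4,5,6,7} 24
  5 to go: {0,1,2,4,5} 10  {0,1,3,4,7} 10  {0,1,4,5,6} 20  {0,1,4,5,7} 20  {0,1,4,6,7} 20  {1,2,4,5,6} 30  {1,2,4,5,7} 30  {1,3,4,5,7} 30  {1,3,4,6,7} 30  {1,4,5,6,7} 60  {2,3,4,5,7} 30  {2,3,5,6,7} 30  {2,4,5,6,7} 60  {3,4,5,6,7} 60
  6 to go: {0,1,2,4,5,6} 60  {0,1,2,4,5,7} 60  {0,1,3,4,5,7} 60  {0,1,3,4,6,7} 60  {0,1,4,5,6,7} 120  {1,2,3,4,5,7} 90  {1,2,4,5,6,7} 180  {1,3,4,5,6,7} 180  {2,3,4,5,6,7} 180
  if 0:p drops first: 630 orders
  if 2:q drops first: 420 orders
  if 3:r drops first: 420 orders
  if 6:u drops first: 210 orders
heap linearizations: 1680

1680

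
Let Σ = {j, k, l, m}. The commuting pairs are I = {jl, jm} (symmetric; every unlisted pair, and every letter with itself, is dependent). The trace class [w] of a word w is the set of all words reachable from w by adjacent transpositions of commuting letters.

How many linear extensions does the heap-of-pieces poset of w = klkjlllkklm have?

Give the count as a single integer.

4

0(k) covers ∅
1(l) covers 0:k
2(k) covers 1:l
3(j) covers 2:k
4(l) covers 2:k
5(l) covers 4:l
6(l) covers 5:l
7(k) covers 3:j, 6:l
8(k) covers 7:k
9(l) covers 8:k
10(m) covers 9:l
floor of heap: 0:k
completions by unplaced set U, small U first (add the entries for U minus each lowest piece of U):
  |U|=1: {10}:1
  |U|=2: {9,10}:1
  |U|=3: {8,9,10}:1
  |U|=4: {7,8,9,10}:1
  |U|=5: {3,7,8,9,10}:1  {6,7,8,9,10}:1
  |U|=6: {3,6,7,8,9,10}:2  {5,6,7,8,9,10}:1
  |U|=7: {3,5,6,7,8,9,10}:3  {4,5,6,7,8,9,10}:1
  |U|=8: {3,4,5,6,7,8,9,10}:4
  |U|=9: {2,3,4,5,6,7,8,9,10}:4
  start at 0(k): 4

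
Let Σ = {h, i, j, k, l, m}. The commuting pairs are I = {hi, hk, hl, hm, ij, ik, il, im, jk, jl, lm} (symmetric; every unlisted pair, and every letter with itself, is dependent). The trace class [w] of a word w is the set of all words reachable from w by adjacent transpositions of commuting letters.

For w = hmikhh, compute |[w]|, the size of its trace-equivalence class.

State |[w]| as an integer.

60

0(h) covers ∅
1(m) covers ∅
2(i) covers ∅
3(k) covers 1:m
4(h) covers 0:h
5(h) covers 4:h
floor of heap: 0:h, 1:m, 2:i
completions by unplaced set U, small U first (add the entries for U minus each lowest piece of U):
  |U|=1: {2}:1  {3}:1  {5}:1
  |U|=2: {1,3}:1  {2,3}:2  {2,5}:2  {3,5}:2  {4,5}:1
  |U|=3: {0,4,5}:1  {1,2,3}:3  {1,3,5}:3  {2,3,5}:6  {2,4,5}:3  {3,4,5}:3
  |U|=4: {0,2,4,5}:4  {0,3,4,5}:4  {1,2,3,5}:12  {1,3,4,5}:6  {2,3,4,5}:12
  start at 0(h): 30
  start at 1(m): 20
  start at 2(i): 10
sum over floor = 60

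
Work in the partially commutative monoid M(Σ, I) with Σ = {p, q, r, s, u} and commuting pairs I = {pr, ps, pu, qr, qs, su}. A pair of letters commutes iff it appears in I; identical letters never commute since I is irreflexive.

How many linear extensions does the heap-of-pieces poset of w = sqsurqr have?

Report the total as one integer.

#0=s has no predecessor
#1=q has no predecessor
#2=s depends on [0:s]
#3=u depends on [1:q]
#4=r depends on [2:s, 3:u]
#5=q depends on [3:u]
#6=r depends on [4:r]
sources: [0:s, 1:q]
N(rest) = Σ N(rest − s) over sources s of rest; N(one piece) = 1:
  size 1 → [5]=1  [6]=1
  size 2 → [4,6]=1  [5,6]=2
  size 3 → [2,4,6]=1  [4,5,6]=3
  size 4 → [0,2,4,6]=1  [2,4,5,6]=4  [3,4,5,6]=3
  size 5 → [0,2,4,5,6]=5  [1,3,4,5,6]=3  [2,3,4,5,6]=7
  first=0(s) contributes 10
  first=1(q) contributes 12
|[w]| = 22

22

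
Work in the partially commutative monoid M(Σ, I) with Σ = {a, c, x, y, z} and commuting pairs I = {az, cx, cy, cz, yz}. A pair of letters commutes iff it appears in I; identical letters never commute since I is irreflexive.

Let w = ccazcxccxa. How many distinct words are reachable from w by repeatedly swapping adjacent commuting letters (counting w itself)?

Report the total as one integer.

#0=c has no predecessor
#1=c depends on [0:c]
#2=a depends on [1:c]
#3=z has no predecessor
#4=c depends on [2:a]
#5=x depends on [2:a, 3:z]
#6=c depends on [4:c]
#7=c depends on [6:c]
#8=x depends on [5:x]
#9=a depends on [7:c, 8:x]
sources: [0:c, 3:z]
N(rest) = Σ N(rest − s) over sources s of rest; N(one piece) = 1:
  size 1 → [9]=1
  size 2 → [7,9]=1  [8,9]=1
  size 3 → [5,8,9]=1  [6,7,9]=1  [7,8,9]=2
  size 4 → [3,5,8,9]=1  [4,6,7,9]=1  [5,7,8,9]=3  [6,7,8,9]=3
  size 5 → [3,5,7,8,9]=4  [4,6,7,8,9]=4  [5,6,7,8,9]=6
  size 6 → [3,5,6,7,8,9]=10  [4,5,6,7,8,9]=10
  size 7 → [2,4,5,6,7,8,9]=10  [3,4,5,6,7,8,9]=20
  size 8 → [1,2,4,5,6,7,8,9]=10  [2,3,4,5,6,7,8,9]=30
  first=0(c) contributes 40
  first=3(z) contributes 10
|[w]| = 50

50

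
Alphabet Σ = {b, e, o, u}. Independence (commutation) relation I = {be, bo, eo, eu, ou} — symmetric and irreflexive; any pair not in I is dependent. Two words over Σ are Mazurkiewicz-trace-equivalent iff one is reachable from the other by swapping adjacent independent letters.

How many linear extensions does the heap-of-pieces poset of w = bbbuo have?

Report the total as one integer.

5

0(b) covers ∅
1(b) covers 0:b
2(b) covers 1:b
3(u) covers 2:b
4(o) covers ∅
floor of heap: 0:b, 4:o
completions by unplaced set U, small U first (add the entries for U minus each lowest piece of U):
  |U|=1: {3}:1  {4}:1
  |U|=2: {2,3}:1  {3,4}:2
  |U|=3: {1,2,3}:1  {2,3,4}:3
  start at 0(b): 4
  start at 4(o): 1
sum over floor = 5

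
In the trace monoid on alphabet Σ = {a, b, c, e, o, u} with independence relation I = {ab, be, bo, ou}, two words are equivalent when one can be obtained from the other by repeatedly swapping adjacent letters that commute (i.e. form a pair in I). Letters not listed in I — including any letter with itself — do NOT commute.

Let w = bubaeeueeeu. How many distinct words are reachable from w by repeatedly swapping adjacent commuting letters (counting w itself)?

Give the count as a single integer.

4

0(b) covers ∅
1(u) covers 0:b
2(b) covers 1:u
3(a) covers 1:u
4(e) covers 3:a
5(e) covers 4:e
6(u) covers 2:b, 5:e
7(e) covers 6:u
8(e) covers 7:e
9(e) covers 8:e
10(u) covers 9:e
floor of heap: 0:b
completions by unplaced set U, small U first (add the entries for U minus each lowest piece of U):
  |U|=1: {10}:1
  |U|=2: {9,10}:1
  |U|=3: {8,9,10}:1
  |U|=4: {7,8,9,10}:1
  |U|=5: {6,7,8,9,10}:1
  |U|=6: {2,6,7,8,9,10}:1  {5,6,7,8,9,10}:1
  |U|=7: {2,5,6,7,8,9,10}:2  {4,5,6,7,8,9,10}:1
  |U|=8: {2,4,5,6,7,8,9,10}:3  {3,4,5,6,7,8,9,10}:1
  |U|=9: {2,3,4,5,6,7,8,9,10}:4
  start at 0(b): 4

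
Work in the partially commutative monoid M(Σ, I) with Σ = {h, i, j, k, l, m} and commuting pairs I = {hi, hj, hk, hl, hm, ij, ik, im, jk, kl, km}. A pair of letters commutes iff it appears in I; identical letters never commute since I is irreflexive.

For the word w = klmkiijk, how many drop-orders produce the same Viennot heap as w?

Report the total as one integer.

336

piece 0:k — minimal
piece 1:l — minimal
piece 2:m rests on {1:l}
piece 3:k rests on {0:k}
piece 4:i rests on {1:l}
piece 5:i rests on {4:i}
piece 6:j rests on {2:m}
piece 7:k rests on {3:k}
minimal pieces: {0:k, 1:l}
ways to finish when only these pieces remain (= sum over removing one remaining piece with nothing left below it):
  1 left: {5}→1  {6}→1  {7}→1
  2 left: {2,6}→1  {3,7}→1  {4,5}→1  {5,6}→2  {5,7}→2  {6,7}→2
  3 left: {0,3,7}→1  {2,5,6}→3  {2,6,7}→3  {3,5,7}→3  {3,6,7}→3  {4,5,6}→3  {4,5,7}→3  {5,6,7}→6
  4 left: {0,3,5,7}→4  {0,3,6,7}→4  {2,3,6,7}→6  {2,4,5,6}→6  {2,5,6,7}→12  {3,4,5,7}→6  {3,5,6,7}→12  {4,5,6,7}→12
  5 left: {0,2,3,6,7}→10  {0,3,4,5,7}→10  {0,3,5,6,7}→20  {1,2,4,5,6}→6  {2,3,5,6,7}→30  {2,4,5,6,7}→30  {3,4,5,6,7}→30
  6 left: {0,2,3,5,6,7}→60  {0,3,4,5,6,7}→60  {1,2,4,5,6,7}→36  {2,3,4,5,6,7}→90
  placing 0:k first → 126 extensions
  placing 1:l first → 210 extensions
total linear extensions = 336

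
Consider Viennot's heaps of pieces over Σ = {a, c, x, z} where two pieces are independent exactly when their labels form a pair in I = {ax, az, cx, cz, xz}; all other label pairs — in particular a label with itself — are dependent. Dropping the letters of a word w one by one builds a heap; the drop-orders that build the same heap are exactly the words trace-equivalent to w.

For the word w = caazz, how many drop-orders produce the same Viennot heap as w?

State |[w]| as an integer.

10

#0=c has no predecessor
#1=a depends on [0:c]
#2=a depends on [1:a]
#3=z has no predecessor
#4=z depends on [3:z]
sources: [0:c, 3:z]
N(rest) = Σ N(rest − s) over sources s of rest; N(one piece) = 1:
  size 1 → [2]=1  [4]=1
  size 2 → [1,2]=1  [2,4]=2  [3,4]=1
  size 3 → [0,1,2]=1  [1,2,4]=3  [2,3,4]=3
  first=0(c) contributes 6
  first=3(z) contributes 4
|[w]| = 10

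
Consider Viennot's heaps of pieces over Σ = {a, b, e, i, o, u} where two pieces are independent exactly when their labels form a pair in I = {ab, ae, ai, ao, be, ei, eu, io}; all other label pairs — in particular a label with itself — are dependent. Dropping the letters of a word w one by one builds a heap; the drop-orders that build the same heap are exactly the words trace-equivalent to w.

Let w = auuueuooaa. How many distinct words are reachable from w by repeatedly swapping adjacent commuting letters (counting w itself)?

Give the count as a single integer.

40

drop 0:a onto floor
drop 1:u onto {0:a}
drop 2:u onto {1:u}
drop 3:u onto {2:u}
drop 4:e onto floor
drop 5:u onto {3:u}
drop 6:o onto {4:e, 5:u}
drop 7:o onto {6:o}
drop 8:a onto {5:u}
drop 9:a onto {8:a}
ground layer = {0:a, 4:e}
drop-orders for the pieces not yet dropped (sum over which currently-grounded one goes next):
  1 to go: {7} 1  {9} 1
  2 to go: {6,7} 1  {7,9} 2  {8,9} 1
  3 to go: {4,6,7} 1  {6,7,9} 3  {7,8,9} 3
  4 to go: {4,6,7,9} 4  {6,7,8,9} 6
  5 to go: {4,6,7,8,9} 10  {5,6,7,8,9} 6
  6 to go: {3,5,6,7,8,9} 6  {4,5,6,7,8,9} 16
  7 to go: {2,3,5,6,7,8,9} 6  {3,4,5,6,7,8,9} 22
  8 to go: {1,2,3,5,6,7,8,9} 6  {2,3,4,5,6,7,8,9} 28
  if 0:a drops first: 34 orders
  if 4:e drops first: 6 orders
heap linearizations: 40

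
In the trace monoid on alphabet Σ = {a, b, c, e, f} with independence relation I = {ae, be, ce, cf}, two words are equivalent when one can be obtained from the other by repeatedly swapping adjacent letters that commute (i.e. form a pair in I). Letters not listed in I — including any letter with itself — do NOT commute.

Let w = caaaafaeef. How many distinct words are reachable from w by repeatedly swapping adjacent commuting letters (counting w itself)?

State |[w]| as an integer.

3

drop 0:c onto floor
drop 1:a onto {0:c}
drop 2:a onto {1:a}
drop 3:a onto {2:a}
drop 4:a onto {3:a}
drop 5:f onto {4:a}
drop 6:a onto {5:f}
drop 7:e onto {5:f}
drop 8:e onto {7:e}
drop 9:f onto {6:a, 8:e}
ground layer = {0:c}
drop-orders for the pieces not yet dropped (sum over which currently-grounded one goes next):
  1 to go: {9} 1
  2 to go: {6,9} 1  {8,9} 1
  3 to go: {6,8,9} 2  {7,8,9} 1
  4 to go: {6,7,8,9} 3
  5 to go: {5,6,7,8,9} 3
  6 to go: {4,5,6,7,8,9} 3
  7 to go: {3,4,5,6,7,8,9} 3
  8 to go: {2,3,4,5,6,7,8,9} 3
  if 0:c drops first: 3 orders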